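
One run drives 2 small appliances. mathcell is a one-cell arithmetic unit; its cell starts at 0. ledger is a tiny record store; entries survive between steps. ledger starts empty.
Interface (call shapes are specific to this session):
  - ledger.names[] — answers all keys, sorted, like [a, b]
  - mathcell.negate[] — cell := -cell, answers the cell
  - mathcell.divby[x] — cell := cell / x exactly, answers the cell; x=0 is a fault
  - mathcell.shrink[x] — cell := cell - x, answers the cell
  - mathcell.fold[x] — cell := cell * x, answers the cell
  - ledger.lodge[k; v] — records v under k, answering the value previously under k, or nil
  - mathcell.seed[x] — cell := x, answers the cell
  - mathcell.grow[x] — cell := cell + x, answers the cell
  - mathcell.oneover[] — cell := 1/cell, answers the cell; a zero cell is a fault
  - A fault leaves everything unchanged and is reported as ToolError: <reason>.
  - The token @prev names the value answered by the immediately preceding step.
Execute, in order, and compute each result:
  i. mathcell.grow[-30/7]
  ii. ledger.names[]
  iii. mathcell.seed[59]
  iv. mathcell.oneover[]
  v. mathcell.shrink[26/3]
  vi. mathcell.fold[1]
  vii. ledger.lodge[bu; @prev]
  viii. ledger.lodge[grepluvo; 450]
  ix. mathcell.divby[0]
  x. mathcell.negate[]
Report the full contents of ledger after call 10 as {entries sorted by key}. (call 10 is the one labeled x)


Answer: {bu=-1531/177, grepluvo=450}

Derivation:
Invoking mathcell.grow with -30/7: -30/7.
Then ledger.names, — result: [].
Using mathcell.seed with 59, giving 59.
I call mathcell.oneover, yielding 1/59.
Using mathcell.shrink with 26/3, → -1531/177.
Next I call mathcell.fold with 1, — result: -1531/177.
I call ledger.lodge with bu, @prev, which returns nil.
Using ledger.lodge with grepluvo, 450, and see nil.
Then mathcell.divby with 0: ToolError: division by zero.
I use mathcell.negate, — result: 1531/177.


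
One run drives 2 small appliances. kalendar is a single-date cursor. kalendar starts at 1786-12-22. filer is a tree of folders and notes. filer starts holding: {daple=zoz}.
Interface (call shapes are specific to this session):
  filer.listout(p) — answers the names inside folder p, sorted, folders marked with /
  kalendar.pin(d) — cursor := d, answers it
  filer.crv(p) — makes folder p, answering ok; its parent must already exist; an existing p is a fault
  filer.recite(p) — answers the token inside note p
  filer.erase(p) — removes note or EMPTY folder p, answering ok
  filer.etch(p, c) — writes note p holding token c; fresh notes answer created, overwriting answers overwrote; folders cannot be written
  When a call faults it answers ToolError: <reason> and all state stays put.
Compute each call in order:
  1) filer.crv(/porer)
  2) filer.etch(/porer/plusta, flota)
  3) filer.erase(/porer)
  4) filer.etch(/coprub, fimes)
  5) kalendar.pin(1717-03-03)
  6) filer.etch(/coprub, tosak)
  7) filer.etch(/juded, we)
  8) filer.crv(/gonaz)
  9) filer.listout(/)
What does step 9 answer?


[in] filer.crv /porer
  ok
[in] filer.etch /porer/plusta flota
  created
[in] filer.erase /porer
  ToolError: not empty
[in] filer.etch /coprub fimes
  created
[in] kalendar.pin 1717-03-03
  1717-03-03
[in] filer.etch /coprub tosak
  overwrote
[in] filer.etch /juded we
  created
[in] filer.crv /gonaz
  ok
[in] filer.listout /
  [coprub, daple, gonaz/, juded, porer/]

Answer: [coprub, daple, gonaz/, juded, porer/]


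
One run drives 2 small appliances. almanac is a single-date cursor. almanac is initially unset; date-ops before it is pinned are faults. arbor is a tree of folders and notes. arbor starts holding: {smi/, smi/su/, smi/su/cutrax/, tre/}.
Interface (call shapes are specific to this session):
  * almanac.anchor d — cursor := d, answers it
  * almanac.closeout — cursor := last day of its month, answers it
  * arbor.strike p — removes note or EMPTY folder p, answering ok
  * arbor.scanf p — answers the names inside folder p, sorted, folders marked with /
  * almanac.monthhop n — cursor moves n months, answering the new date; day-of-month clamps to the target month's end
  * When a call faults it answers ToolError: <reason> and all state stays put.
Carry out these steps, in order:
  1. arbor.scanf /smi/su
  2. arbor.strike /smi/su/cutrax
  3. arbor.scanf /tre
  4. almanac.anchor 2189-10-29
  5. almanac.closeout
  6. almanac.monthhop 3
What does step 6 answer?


Answer: 2190-01-31

Derivation:
Using arbor.scanf(p='/smi/su'), — result: [cutrax/].
I use arbor.strike(p='/smi/su/cutrax'), — result: ok.
Calling arbor.scanf(p='/tre'), which returns [].
I try almanac.anchor(d='2189-10-29'), — result: 2189-10-29.
Using almanac.closeout(), giving 2189-10-31.
Then almanac.monthhop(n='3'), — result: 2190-01-31.


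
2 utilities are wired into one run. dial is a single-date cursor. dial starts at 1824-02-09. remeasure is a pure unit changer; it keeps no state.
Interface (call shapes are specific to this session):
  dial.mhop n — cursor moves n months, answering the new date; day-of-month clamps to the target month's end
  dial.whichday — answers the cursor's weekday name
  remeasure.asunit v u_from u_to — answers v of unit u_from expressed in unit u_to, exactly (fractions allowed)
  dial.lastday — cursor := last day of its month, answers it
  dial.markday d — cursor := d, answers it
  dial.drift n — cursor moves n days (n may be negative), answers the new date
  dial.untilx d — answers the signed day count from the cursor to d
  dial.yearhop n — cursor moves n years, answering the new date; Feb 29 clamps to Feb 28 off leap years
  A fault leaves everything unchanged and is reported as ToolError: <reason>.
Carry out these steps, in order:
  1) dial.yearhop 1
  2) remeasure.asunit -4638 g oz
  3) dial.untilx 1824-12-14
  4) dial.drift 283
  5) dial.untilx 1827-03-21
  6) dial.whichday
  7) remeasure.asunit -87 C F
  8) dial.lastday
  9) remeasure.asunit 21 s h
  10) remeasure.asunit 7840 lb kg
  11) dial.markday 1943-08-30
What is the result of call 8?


Calling dial.yearhop on 1: 1825-02-09.
Next I call remeasure.asunit on -4638, g, oz, and see -7420800000/45359237.
I use dial.untilx on 1824-12-14, and observe -57.
Then dial.drift on 283: 1825-11-19.
I use dial.untilx on 1827-03-21: 487.
Now I run dial.whichday, and get Saturday.
Calling remeasure.asunit on -87, C, F, and observe -623/5.
Calling dial.lastday, and see 1825-11-30.
I try remeasure.asunit on 21, s, h, and get 7/1200.
Now I run remeasure.asunit on 7840, lb, kg, yielding 2222602613/625000.
Then dial.markday on 1943-08-30, and see 1943-08-30.

Answer: 1825-11-30


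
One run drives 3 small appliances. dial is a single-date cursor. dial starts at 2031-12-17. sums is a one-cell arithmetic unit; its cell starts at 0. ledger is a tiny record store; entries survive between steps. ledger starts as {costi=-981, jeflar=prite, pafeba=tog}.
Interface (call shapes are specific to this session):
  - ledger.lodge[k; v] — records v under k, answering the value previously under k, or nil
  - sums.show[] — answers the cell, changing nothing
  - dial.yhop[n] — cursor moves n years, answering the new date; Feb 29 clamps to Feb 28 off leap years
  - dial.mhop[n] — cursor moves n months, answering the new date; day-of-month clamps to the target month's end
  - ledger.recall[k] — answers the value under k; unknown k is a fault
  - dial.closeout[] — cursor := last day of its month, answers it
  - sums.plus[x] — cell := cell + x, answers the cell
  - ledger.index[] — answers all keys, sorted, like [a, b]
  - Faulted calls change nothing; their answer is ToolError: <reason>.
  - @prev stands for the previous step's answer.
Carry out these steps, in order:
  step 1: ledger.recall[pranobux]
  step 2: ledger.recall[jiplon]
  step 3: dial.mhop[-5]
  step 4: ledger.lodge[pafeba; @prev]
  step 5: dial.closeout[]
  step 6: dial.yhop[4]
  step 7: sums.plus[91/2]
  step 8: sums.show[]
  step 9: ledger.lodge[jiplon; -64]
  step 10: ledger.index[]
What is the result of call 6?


==> recall(k→pranobux)
<== ToolError: no such key pranobux
==> recall(k→jiplon)
<== ToolError: no such key jiplon
==> mhop(n→-5)
<== 2031-07-17
==> lodge(k→pafeba, v→@prev)
<== tog
==> closeout()
<== 2031-07-31
==> yhop(n→4)
<== 2035-07-31
==> plus(x→91/2)
<== 91/2
==> show()
<== 91/2
==> lodge(k→jiplon, v→-64)
<== nil
==> index()
<== [costi, jeflar, jiplon, pafeba]

Answer: 2035-07-31


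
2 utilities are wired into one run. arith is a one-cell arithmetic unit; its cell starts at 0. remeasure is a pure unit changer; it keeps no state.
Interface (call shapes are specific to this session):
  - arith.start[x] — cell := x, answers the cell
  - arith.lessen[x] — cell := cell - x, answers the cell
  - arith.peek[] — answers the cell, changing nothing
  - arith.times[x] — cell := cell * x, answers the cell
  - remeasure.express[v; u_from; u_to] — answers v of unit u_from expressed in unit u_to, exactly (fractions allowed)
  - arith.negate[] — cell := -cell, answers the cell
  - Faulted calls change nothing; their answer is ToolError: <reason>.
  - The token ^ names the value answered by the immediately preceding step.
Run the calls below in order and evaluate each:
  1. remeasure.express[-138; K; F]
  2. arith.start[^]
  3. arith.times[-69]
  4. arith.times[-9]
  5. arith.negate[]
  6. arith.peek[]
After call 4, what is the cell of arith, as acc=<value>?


Answer: acc=-43971147/100

Derivation:
// express(-138, K, F) : -70807/100
// start(^) : -70807/100
// times(-69) : 4885683/100
// times(-9) : -43971147/100
// negate() : 43971147/100
// peek() : 43971147/100


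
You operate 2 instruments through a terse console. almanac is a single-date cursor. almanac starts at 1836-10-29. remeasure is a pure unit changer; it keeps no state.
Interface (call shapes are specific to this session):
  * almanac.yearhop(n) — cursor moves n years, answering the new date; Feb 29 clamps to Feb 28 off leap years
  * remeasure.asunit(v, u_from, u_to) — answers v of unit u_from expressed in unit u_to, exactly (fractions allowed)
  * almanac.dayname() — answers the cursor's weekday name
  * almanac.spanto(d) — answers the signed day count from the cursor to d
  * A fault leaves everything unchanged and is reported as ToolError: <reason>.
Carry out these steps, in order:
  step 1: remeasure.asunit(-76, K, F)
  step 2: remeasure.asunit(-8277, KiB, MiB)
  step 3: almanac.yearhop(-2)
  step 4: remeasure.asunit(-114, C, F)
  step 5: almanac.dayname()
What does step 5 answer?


==> remeasure.asunit(v: -76, u_from: K, u_to: F)
<== -59647/100
==> remeasure.asunit(v: -8277, u_from: KiB, u_to: MiB)
<== -8277/1024
==> almanac.yearhop(n: -2)
<== 1834-10-29
==> remeasure.asunit(v: -114, u_from: C, u_to: F)
<== -866/5
==> almanac.dayname()
<== Wednesday

Answer: Wednesday


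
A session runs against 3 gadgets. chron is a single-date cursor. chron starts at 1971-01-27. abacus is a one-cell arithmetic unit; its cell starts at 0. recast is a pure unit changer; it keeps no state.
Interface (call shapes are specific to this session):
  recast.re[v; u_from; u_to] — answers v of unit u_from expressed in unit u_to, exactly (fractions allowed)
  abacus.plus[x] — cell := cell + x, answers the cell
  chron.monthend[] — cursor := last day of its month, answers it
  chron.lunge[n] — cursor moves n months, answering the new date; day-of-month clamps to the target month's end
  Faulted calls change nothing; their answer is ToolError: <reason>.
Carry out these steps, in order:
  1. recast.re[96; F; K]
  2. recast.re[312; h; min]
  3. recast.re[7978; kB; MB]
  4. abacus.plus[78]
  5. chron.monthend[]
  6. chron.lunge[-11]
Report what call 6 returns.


Answer: 1970-02-28

Derivation:
CALL recast.re[96; F; K]
RET  55567/180
CALL recast.re[312; h; min]
RET  18720
CALL recast.re[7978; kB; MB]
RET  3989/500
CALL abacus.plus[78]
RET  78
CALL chron.monthend[]
RET  1971-01-31
CALL chron.lunge[-11]
RET  1970-02-28


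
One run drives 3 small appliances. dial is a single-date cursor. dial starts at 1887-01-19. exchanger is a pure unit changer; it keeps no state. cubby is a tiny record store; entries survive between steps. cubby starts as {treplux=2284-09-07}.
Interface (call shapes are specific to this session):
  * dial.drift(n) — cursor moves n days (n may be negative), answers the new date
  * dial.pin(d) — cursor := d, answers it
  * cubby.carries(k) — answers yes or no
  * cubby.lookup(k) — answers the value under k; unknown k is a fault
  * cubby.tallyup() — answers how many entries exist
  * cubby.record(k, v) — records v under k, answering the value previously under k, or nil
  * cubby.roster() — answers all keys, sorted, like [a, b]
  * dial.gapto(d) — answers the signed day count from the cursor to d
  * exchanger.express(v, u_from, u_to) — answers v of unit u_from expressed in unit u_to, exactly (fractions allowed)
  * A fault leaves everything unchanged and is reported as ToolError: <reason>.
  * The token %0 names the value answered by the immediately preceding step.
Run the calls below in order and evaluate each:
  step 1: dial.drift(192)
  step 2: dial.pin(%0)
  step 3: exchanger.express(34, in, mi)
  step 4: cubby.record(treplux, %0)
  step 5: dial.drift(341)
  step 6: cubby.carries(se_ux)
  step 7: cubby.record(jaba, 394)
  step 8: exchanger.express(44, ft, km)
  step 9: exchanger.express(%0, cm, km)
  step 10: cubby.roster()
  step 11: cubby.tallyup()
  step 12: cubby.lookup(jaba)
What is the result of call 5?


Answer: 1888-07-05

Derivation:
% 1. dial.drift(n=192) : 1887-07-30
% 2. dial.pin(d=%0) : 1887-07-30
% 3. exchanger.express(v=34, u_from=in, u_to=mi) : 17/31680
% 4. cubby.record(k=treplux, v=%0) : 2284-09-07
% 5. dial.drift(n=341) : 1888-07-05
% 6. cubby.carries(k=se_ux) : no
% 7. cubby.record(k=jaba, v=394) : nil
% 8. exchanger.express(v=44, u_from=ft, u_to=km) : 4191/312500
% 9. exchanger.express(v=%0, u_from=cm, u_to=km) : 4191/31250000000
% 10. cubby.roster() : [jaba, treplux]
% 11. cubby.tallyup() : 2
% 12. cubby.lookup(k=jaba) : 394


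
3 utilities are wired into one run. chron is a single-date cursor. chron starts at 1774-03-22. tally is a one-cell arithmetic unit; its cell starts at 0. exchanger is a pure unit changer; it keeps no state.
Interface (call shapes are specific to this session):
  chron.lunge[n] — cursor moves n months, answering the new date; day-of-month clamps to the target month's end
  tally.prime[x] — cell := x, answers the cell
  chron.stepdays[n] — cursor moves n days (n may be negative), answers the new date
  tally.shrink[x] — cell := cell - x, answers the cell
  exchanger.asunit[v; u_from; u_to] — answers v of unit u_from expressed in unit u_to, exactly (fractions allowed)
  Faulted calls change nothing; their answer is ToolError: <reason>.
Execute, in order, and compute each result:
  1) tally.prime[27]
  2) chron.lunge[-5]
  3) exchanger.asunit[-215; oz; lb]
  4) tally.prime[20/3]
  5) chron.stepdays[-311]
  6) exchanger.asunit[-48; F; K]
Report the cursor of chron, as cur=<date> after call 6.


Using prime on x→27, and see 27.
I try lunge on n→-5, giving 1773-10-22.
I invoke asunit on v→-215, u_from→oz, u_to→lb, giving -215/16.
Using prime on x→20/3, yielding 20/3.
I call stepdays on n→-311, giving 1772-12-15.
Using asunit on v→-48, u_from→F, u_to→K, and get 41167/180.

Answer: cur=1772-12-15


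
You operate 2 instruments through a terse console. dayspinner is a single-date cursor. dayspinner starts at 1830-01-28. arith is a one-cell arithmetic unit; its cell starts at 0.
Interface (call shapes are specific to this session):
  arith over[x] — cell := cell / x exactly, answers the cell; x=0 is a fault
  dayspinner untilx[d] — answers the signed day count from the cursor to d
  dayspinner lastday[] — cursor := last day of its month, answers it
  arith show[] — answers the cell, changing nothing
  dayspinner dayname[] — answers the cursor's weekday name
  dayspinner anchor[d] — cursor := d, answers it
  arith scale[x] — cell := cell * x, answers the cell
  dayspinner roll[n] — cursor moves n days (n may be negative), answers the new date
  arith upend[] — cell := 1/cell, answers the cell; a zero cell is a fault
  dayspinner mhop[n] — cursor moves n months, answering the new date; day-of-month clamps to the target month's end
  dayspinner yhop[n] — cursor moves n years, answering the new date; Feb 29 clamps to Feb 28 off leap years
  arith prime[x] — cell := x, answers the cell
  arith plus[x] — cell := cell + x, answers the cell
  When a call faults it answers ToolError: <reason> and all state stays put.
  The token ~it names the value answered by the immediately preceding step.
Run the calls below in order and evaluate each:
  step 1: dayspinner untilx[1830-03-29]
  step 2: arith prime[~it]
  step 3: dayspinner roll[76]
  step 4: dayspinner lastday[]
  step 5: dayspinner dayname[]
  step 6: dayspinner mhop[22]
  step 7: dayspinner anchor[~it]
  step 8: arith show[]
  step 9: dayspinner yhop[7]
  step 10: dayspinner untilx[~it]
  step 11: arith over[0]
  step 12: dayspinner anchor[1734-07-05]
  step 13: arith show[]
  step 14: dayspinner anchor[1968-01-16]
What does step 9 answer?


~$ dayspinner untilx d=1830-03-29
[out] 60
~$ arith prime x=~it
[out] 60
~$ dayspinner roll n=76
[out] 1830-04-14
~$ dayspinner lastday
[out] 1830-04-30
~$ dayspinner dayname
[out] Friday
~$ dayspinner mhop n=22
[out] 1832-02-29
~$ dayspinner anchor d=~it
[out] 1832-02-29
~$ arith show
[out] 60
~$ dayspinner yhop n=7
[out] 1839-02-28
~$ dayspinner untilx d=~it
[out] 0
~$ arith over x=0
[out] ToolError: division by zero
~$ dayspinner anchor d=1734-07-05
[out] 1734-07-05
~$ arith show
[out] 60
~$ dayspinner anchor d=1968-01-16
[out] 1968-01-16

Answer: 1839-02-28


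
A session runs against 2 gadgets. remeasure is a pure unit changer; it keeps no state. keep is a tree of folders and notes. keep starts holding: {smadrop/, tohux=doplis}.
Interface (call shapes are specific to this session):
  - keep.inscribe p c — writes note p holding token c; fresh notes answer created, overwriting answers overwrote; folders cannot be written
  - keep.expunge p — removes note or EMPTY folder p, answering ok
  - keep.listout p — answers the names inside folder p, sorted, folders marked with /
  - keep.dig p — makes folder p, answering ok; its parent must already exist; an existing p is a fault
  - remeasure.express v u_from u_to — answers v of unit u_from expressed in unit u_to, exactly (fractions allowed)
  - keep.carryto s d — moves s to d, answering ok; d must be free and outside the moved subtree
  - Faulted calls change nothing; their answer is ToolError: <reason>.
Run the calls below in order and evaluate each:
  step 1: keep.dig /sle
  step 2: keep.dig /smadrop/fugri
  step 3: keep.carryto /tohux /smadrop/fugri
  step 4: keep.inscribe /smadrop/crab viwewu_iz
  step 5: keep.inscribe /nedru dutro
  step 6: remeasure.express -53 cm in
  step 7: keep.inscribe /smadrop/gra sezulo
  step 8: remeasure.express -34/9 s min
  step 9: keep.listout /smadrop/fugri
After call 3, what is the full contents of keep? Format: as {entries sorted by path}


Answer: {sle/, smadrop/, smadrop/fugri/, tohux=doplis}

Derivation:
>> keep.dig(/sle)
<< ok
>> keep.dig(/smadrop/fugri)
<< ok
>> keep.carryto(/tohux, /smadrop/fugri)
<< ToolError: exists
>> keep.inscribe(/smadrop/crab, viwewu_iz)
<< created
>> keep.inscribe(/nedru, dutro)
<< created
>> remeasure.express(-53, cm, in)
<< -2650/127
>> keep.inscribe(/smadrop/gra, sezulo)
<< created
>> remeasure.express(-34/9, s, min)
<< -17/270
>> keep.listout(/smadrop/fugri)
<< []


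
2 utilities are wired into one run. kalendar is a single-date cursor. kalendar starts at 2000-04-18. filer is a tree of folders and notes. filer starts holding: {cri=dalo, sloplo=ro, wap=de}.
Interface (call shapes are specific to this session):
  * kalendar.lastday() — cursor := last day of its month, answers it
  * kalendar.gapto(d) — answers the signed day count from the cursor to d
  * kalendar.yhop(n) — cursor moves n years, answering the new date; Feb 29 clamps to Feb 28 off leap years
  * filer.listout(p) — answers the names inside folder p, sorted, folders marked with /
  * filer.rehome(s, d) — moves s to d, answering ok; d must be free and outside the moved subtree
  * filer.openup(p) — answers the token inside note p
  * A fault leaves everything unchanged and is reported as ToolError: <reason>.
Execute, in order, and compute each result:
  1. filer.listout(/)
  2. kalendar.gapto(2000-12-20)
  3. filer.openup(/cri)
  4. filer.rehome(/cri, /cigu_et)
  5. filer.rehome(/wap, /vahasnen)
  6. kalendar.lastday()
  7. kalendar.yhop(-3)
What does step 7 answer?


Answer: 1997-04-30

Derivation:
Do: filer.listout[p: /]
See: [cri, sloplo, wap]
Do: kalendar.gapto[d: 2000-12-20]
See: 246
Do: filer.openup[p: /cri]
See: dalo
Do: filer.rehome[s: /cri; d: /cigu_et]
See: ok
Do: filer.rehome[s: /wap; d: /vahasnen]
See: ok
Do: kalendar.lastday[]
See: 2000-04-30
Do: kalendar.yhop[n: -3]
See: 1997-04-30


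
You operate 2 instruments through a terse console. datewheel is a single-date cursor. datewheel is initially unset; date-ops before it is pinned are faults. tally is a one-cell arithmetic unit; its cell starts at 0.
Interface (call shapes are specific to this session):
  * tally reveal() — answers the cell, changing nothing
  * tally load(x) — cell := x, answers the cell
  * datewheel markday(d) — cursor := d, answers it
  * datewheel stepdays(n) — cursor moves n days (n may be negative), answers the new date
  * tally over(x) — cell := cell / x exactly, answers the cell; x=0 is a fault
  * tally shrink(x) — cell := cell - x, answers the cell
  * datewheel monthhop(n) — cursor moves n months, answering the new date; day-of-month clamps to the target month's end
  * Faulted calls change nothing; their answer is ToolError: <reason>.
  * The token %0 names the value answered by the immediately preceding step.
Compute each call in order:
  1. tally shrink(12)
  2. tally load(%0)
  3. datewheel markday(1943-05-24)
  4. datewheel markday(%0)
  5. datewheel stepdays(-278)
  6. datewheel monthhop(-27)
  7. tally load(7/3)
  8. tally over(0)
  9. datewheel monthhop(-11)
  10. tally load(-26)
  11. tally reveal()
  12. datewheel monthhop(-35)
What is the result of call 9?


>>> tally shrink x=12
:: -12
>>> tally load x=%0
:: -12
>>> datewheel markday d=1943-05-24
:: 1943-05-24
>>> datewheel markday d=%0
:: 1943-05-24
>>> datewheel stepdays n=-278
:: 1942-08-19
>>> datewheel monthhop n=-27
:: 1940-05-19
>>> tally load x=7/3
:: 7/3
>>> tally over x=0
:: ToolError: division by zero
>>> datewheel monthhop n=-11
:: 1939-06-19
>>> tally load x=-26
:: -26
>>> tally reveal
:: -26
>>> datewheel monthhop n=-35
:: 1936-07-19

Answer: 1939-06-19


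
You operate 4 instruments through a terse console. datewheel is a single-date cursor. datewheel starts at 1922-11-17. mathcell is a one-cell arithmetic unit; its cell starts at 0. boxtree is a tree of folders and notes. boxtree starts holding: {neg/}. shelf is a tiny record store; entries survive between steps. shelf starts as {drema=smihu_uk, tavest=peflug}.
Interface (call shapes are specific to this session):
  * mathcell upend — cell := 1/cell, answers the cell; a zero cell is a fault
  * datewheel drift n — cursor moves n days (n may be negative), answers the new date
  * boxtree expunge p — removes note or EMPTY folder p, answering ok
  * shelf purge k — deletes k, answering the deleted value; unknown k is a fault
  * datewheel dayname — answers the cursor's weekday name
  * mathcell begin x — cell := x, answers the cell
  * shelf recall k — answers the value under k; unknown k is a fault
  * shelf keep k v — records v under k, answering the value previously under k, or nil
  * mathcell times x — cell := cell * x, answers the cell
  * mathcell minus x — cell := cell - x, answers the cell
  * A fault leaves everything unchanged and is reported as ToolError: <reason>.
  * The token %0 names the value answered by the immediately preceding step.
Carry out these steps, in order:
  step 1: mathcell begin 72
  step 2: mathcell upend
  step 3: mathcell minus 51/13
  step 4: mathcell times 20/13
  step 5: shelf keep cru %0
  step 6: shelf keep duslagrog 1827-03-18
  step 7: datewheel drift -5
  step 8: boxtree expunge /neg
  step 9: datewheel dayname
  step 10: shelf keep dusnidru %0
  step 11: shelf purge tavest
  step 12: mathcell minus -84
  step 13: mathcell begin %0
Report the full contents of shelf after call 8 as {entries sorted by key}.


·→ mathcell begin(72)
·← 72
·→ mathcell upend()
·← 1/72
·→ mathcell minus(51/13)
·← -3659/936
·→ mathcell times(20/13)
·← -18295/3042
·→ shelf keep(cru, %0)
·← nil
·→ shelf keep(duslagrog, 1827-03-18)
·← nil
·→ datewheel drift(-5)
·← 1922-11-12
·→ boxtree expunge(/neg)
·← ok
·→ datewheel dayname()
·← Sunday
·→ shelf keep(dusnidru, %0)
·← nil
·→ shelf purge(tavest)
·← peflug
·→ mathcell minus(-84)
·← 237233/3042
·→ mathcell begin(%0)
·← 237233/3042

Answer: {cru=-18295/3042, drema=smihu_uk, duslagrog=1827-03-18, tavest=peflug}


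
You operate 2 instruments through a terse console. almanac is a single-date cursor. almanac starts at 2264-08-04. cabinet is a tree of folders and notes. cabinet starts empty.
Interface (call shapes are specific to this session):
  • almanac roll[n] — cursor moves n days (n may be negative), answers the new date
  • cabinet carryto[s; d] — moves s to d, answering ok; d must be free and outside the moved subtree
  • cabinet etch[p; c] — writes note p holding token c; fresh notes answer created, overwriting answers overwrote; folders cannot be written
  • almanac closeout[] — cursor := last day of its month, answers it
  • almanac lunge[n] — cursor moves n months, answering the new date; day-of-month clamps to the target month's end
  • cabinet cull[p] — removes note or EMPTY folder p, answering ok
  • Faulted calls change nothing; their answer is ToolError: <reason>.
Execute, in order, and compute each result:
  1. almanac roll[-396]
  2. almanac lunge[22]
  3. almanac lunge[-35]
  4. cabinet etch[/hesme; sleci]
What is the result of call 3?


Answer: 2262-06-05

Derivation:
// almanac roll(n→-396) ~> 2263-07-05
// almanac lunge(n→22) ~> 2265-05-05
// almanac lunge(n→-35) ~> 2262-06-05
// cabinet etch(p→/hesme, c→sleci) ~> created


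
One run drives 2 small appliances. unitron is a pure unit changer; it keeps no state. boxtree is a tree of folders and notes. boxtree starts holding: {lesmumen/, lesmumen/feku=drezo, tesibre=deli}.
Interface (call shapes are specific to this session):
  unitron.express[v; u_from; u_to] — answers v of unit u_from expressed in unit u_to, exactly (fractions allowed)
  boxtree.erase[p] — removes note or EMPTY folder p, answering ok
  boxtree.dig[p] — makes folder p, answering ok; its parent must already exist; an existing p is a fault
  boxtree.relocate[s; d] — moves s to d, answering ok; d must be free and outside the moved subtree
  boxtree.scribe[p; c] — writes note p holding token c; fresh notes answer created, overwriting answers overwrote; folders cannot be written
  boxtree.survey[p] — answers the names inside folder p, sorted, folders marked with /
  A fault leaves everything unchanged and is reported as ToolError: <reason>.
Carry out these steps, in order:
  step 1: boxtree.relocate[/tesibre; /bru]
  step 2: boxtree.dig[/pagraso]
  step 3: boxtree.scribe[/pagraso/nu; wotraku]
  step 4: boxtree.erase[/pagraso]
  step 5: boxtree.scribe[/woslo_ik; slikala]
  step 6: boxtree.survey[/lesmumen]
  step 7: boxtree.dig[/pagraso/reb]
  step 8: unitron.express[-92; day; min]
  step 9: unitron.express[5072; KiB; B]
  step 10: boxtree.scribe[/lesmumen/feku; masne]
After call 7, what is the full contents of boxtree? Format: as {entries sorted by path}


Answer: {bru=deli, lesmumen/, lesmumen/feku=drezo, pagraso/, pagraso/nu=wotraku, pagraso/reb/, woslo_ik=slikala}

Derivation:
Then relocate with /tesibre, /bru, which returns ok.
I use dig with /pagraso, → ok.
Then scribe with /pagraso/nu, wotraku, and observe created.
I use erase with /pagraso, giving ToolError: not empty.
Invoking scribe with /woslo_ik, slikala, and get created.
I invoke survey with /lesmumen, — result: [feku].
Then dig with /pagraso/reb, giving ok.
Next I call express with -92, day, min, and get -132480.
I run express with 5072, KiB, B, and see 5193728.
I invoke scribe with /lesmumen/feku, masne, which returns overwrote.


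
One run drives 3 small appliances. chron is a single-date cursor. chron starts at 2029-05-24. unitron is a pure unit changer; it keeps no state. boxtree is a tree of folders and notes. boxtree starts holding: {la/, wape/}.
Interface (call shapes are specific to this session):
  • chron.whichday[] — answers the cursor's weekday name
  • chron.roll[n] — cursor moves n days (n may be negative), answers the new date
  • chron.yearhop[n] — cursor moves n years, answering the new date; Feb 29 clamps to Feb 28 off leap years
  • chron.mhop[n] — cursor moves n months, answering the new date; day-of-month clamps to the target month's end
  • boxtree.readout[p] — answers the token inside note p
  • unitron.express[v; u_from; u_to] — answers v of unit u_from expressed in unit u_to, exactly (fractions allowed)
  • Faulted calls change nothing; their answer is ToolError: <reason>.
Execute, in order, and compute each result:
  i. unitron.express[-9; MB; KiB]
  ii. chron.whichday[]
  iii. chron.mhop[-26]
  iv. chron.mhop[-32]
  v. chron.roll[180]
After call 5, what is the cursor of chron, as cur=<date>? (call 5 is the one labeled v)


Answer: cur=2025-01-20

Derivation:
-> express(v=-9, u_from=MB, u_to=KiB)
<- -140625/16
-> whichday()
<- Thursday
-> mhop(n=-26)
<- 2027-03-24
-> mhop(n=-32)
<- 2024-07-24
-> roll(n=180)
<- 2025-01-20


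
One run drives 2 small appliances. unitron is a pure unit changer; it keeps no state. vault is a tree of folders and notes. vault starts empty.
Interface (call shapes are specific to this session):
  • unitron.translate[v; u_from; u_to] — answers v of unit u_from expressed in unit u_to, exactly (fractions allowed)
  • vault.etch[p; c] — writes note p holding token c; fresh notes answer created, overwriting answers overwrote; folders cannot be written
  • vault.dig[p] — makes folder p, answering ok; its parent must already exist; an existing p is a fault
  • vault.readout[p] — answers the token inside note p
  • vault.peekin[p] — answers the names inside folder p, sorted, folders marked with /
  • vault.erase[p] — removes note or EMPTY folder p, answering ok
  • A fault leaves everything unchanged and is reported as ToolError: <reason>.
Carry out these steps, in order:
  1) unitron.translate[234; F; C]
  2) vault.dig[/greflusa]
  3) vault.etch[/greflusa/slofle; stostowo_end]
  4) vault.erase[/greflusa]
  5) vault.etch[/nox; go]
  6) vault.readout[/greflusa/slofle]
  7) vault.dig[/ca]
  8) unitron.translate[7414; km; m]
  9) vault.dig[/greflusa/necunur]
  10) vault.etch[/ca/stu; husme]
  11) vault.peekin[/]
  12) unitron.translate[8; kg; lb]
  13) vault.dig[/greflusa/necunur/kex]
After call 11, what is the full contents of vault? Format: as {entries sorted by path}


I try unitron.translate on 234, F, C, giving 1010/9.
I call vault.dig on /greflusa, yielding ok.
Invoking vault.etch on /greflusa/slofle, stostowo_end, and get created.
Then vault.erase on /greflusa: ToolError: not empty.
I invoke vault.etch on /nox, go, → created.
Then vault.readout on /greflusa/slofle, which returns stostowo_end.
I try vault.dig on /ca, and observe ok.
Calling unitron.translate on 7414, km, m, — result: 7414000.
I run vault.dig on /greflusa/necunur, — result: ok.
I call vault.etch on /ca/stu, husme, and get created.
Calling vault.peekin on /: [ca/, greflusa/, nox].
I call unitron.translate on 8, kg, lb, — result: 800000000/45359237.
I use vault.dig on /greflusa/necunur/kex, and get ok.

Answer: {ca/, ca/stu=husme, greflusa/, greflusa/necunur/, greflusa/slofle=stostowo_end, nox=go}


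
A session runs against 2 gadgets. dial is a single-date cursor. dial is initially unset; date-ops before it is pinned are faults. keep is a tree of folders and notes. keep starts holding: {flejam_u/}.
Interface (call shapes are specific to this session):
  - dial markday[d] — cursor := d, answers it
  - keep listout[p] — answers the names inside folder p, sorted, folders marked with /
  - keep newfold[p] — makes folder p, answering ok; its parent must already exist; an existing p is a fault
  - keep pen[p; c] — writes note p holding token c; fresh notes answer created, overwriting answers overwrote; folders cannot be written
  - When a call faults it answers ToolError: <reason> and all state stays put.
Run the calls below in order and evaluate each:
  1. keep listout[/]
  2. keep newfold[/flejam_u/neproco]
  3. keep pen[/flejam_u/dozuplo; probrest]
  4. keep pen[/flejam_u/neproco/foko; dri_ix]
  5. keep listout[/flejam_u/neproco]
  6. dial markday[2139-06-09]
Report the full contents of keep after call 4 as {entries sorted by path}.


Answer: {flejam_u/, flejam_u/dozuplo=probrest, flejam_u/neproco/, flejam_u/neproco/foko=dri_ix}

Derivation:
CALL keep listout[p: /]
RET  [flejam_u/]
CALL keep newfold[p: /flejam_u/neproco]
RET  ok
CALL keep pen[p: /flejam_u/dozuplo; c: probrest]
RET  created
CALL keep pen[p: /flejam_u/neproco/foko; c: dri_ix]
RET  created
CALL keep listout[p: /flejam_u/neproco]
RET  [foko]
CALL dial markday[d: 2139-06-09]
RET  2139-06-09


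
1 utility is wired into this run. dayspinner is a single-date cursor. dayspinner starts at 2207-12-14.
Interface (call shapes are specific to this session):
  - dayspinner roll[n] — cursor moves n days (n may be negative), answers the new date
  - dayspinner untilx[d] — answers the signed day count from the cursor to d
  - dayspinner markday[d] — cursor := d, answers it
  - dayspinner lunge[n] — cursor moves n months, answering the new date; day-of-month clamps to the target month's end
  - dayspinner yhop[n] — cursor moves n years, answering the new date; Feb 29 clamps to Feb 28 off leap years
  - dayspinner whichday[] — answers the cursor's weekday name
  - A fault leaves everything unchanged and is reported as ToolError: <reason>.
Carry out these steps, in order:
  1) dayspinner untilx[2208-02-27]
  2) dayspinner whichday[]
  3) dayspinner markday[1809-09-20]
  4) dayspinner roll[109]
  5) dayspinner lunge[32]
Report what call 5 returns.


// 1. dayspinner untilx(d→2208-02-27) -> 75
// 2. dayspinner whichday() -> Monday
// 3. dayspinner markday(d→1809-09-20) -> 1809-09-20
// 4. dayspinner roll(n→109) -> 1810-01-07
// 5. dayspinner lunge(n→32) -> 1812-09-07

Answer: 1812-09-07


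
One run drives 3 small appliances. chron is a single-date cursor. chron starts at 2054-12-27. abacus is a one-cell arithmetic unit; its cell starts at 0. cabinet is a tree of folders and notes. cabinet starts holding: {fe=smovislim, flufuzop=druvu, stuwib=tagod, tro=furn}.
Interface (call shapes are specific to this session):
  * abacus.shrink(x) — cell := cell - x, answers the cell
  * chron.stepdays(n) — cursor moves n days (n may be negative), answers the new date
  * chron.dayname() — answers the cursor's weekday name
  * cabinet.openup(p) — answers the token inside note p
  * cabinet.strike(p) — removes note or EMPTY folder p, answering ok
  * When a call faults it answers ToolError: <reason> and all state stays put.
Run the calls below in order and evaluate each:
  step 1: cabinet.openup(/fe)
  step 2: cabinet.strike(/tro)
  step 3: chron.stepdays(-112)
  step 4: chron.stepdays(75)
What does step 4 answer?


I run cabinet.openup using p→/fe, — result: smovislim.
Now I run cabinet.strike using p→/tro, and see ok.
I invoke chron.stepdays using n→-112, and observe 2054-09-06.
Next I call chron.stepdays using n→75, giving 2054-11-20.

Answer: 2054-11-20


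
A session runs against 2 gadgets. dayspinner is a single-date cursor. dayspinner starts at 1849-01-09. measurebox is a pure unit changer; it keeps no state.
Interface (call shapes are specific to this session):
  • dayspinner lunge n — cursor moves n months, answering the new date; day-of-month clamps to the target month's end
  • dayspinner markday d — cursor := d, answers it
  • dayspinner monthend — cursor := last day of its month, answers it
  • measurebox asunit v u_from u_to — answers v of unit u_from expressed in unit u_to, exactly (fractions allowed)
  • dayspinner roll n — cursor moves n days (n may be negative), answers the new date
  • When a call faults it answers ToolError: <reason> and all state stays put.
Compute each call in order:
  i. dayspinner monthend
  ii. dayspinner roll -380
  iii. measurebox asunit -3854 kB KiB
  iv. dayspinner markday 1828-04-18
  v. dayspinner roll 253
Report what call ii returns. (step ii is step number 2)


Answer: 1848-01-17

Derivation:
Do: dayspinner monthend[]
See: 1849-01-31
Do: dayspinner roll[n='-380']
See: 1848-01-17
Do: measurebox asunit[v='-3854'; u_from='kB'; u_to='KiB']
See: -240875/64
Do: dayspinner markday[d='1828-04-18']
See: 1828-04-18
Do: dayspinner roll[n='253']
See: 1828-12-27


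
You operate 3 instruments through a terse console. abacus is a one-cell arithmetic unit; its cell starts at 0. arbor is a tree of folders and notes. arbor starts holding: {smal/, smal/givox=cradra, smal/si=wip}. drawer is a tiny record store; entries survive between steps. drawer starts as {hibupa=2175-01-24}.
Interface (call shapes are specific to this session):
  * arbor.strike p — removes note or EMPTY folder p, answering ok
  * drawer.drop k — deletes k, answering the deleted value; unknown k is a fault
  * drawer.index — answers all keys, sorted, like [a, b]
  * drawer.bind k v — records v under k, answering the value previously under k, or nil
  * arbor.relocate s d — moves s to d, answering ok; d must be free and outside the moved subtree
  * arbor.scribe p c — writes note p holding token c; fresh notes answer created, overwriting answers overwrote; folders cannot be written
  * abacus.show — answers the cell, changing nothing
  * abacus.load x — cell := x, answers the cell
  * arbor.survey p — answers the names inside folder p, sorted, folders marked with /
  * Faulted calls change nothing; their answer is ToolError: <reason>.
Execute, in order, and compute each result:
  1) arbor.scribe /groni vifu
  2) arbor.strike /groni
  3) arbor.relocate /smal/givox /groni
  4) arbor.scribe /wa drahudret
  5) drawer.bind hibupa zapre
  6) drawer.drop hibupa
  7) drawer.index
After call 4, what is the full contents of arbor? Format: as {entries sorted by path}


Answer: {groni=cradra, smal/, smal/si=wip, wa=drahudret}

Derivation:
% arbor.scribe p: /groni c: vifu
:: created
% arbor.strike p: /groni
:: ok
% arbor.relocate s: /smal/givox d: /groni
:: ok
% arbor.scribe p: /wa c: drahudret
:: created
% drawer.bind k: hibupa v: zapre
:: 2175-01-24
% drawer.drop k: hibupa
:: zapre
% drawer.index
:: []


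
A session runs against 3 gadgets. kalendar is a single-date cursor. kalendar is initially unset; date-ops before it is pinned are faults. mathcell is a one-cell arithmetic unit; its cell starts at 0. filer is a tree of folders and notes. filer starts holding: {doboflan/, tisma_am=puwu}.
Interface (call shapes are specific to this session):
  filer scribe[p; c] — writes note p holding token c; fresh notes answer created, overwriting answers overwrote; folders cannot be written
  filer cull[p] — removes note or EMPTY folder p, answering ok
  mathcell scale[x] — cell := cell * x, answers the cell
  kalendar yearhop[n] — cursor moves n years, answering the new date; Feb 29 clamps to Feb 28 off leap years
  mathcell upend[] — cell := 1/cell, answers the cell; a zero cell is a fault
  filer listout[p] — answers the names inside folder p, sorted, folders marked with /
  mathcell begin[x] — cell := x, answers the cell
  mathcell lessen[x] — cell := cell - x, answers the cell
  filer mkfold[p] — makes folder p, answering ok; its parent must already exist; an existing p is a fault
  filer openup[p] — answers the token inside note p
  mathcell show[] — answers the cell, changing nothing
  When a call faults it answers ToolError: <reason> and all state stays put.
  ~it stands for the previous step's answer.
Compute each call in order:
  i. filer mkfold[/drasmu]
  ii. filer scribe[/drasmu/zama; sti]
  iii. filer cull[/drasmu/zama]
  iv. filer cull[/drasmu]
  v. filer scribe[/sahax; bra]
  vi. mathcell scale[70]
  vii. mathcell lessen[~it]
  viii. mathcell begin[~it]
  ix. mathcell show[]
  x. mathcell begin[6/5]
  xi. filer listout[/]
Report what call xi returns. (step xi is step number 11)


% filer mkfold p=/drasmu
[out] ok
% filer scribe p=/drasmu/zama c=sti
[out] created
% filer cull p=/drasmu/zama
[out] ok
% filer cull p=/drasmu
[out] ok
% filer scribe p=/sahax c=bra
[out] created
% mathcell scale x=70
[out] 0
% mathcell lessen x=~it
[out] 0
% mathcell begin x=~it
[out] 0
% mathcell show
[out] 0
% mathcell begin x=6/5
[out] 6/5
% filer listout p=/
[out] [doboflan/, sahax, tisma_am]

Answer: [doboflan/, sahax, tisma_am]
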